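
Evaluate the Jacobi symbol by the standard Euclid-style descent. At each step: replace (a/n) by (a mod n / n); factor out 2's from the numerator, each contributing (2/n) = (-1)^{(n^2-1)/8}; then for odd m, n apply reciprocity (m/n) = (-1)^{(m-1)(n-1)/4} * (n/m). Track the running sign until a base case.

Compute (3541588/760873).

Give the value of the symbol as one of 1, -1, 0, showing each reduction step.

(3541588/760873) = (498096/760873)   [reduce mod 760873]
498096 = 2^4·31131; (2/760873) = +1 since 760873 mod 8 = 1, so (498096/760873) = (+1)^4·(31131/760873); sign now +1
reciprocity: (31131/760873) = +1·(760873/31131) since 31131 mod 4 = 3, 760873 mod 4 = 1; sign now +1
(760873/31131) = (13729/31131)   [reduce mod 31131]
reciprocity: (13729/31131) = +1·(31131/13729) since 13729 mod 4 = 1, 31131 mod 4 = 3; sign now +1
(31131/13729) = (3673/13729)   [reduce mod 13729]
reciprocity: (3673/13729) = +1·(13729/3673) since 3673 mod 4 = 1, 13729 mod 4 = 1; sign now +1
(13729/3673) = (2710/3673)   [reduce mod 3673]
2710 = 2^1·1355; (2/3673) = +1 since 3673 mod 8 = 1, so (2710/3673) = (+1)^1·(1355/3673); sign now +1
reciprocity: (1355/3673) = +1·(3673/1355) since 1355 mod 4 = 3, 3673 mod 4 = 1; sign now +1
(3673/1355) = (963/1355)   [reduce mod 1355]
reciprocity: (963/1355) = -1·(1355/963) since 963 mod 4 = 3, 1355 mod 4 = 3; sign now -1
(1355/963) = (392/963)   [reduce mod 963]
392 = 2^3·49; (2/963) = -1 since 963 mod 8 = 3, so (392/963) = (-1)^3·(49/963); sign now +1
reciprocity: (49/963) = +1·(963/49) since 49 mod 4 = 1, 963 mod 4 = 3; sign now +1
(963/49) = (32/49)   [reduce mod 49]
32 = 2^5·1; (2/49) = +1 since 49 mod 8 = 1, so (32/49) = (+1)^5·(1/49); sign now +1
(1/49) = 1; final value = sign = +1

1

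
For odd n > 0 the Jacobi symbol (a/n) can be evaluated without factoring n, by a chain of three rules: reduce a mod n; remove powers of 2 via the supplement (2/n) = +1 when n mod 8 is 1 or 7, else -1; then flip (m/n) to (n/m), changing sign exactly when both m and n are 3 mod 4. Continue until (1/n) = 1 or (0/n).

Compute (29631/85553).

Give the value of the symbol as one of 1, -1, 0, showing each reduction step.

reciprocity: (29631/85553) = +1·(85553/29631) since 29631 mod 4 = 3, 85553 mod 4 = 1; sign now +1
(85553/29631) = (26291/29631)   [reduce mod 29631]
reciprocity: (26291/29631) = -1·(29631/26291) since 26291 mod 4 = 3, 29631 mod 4 = 3; sign now -1
(29631/26291) = (3340/26291)   [reduce mod 26291]
3340 = 2^2·835; (2/26291) = -1 since 26291 mod 8 = 3, so (3340/26291) = (-1)^2·(835/26291); sign now -1
reciprocity: (835/26291) = -1·(26291/835) since 835 mod 4 = 3, 26291 mod 4 = 3; sign now +1
(26291/835) = (406/835)   [reduce mod 835]
406 = 2^1·203; (2/835) = -1 since 835 mod 8 = 3, so (406/835) = (-1)^1·(203/835); sign now -1
reciprocity: (203/835) = -1·(835/203) since 203 mod 4 = 3, 835 mod 4 = 3; sign now +1
(835/203) = (23/203)   [reduce mod 203]
reciprocity: (23/203) = -1·(203/23) since 23 mod 4 = 3, 203 mod 4 = 3; sign now -1
(203/23) = (19/23)   [reduce mod 23]
reciprocity: (19/23) = -1·(23/19) since 19 mod 4 = 3, 23 mod 4 = 3; sign now +1
(23/19) = (4/19)   [reduce mod 19]
4 = 2^2·1; (2/19) = -1 since 19 mod 8 = 3, so (4/19) = (-1)^2·(1/19); sign now +1
(1/19) = 1; final value = sign = +1

1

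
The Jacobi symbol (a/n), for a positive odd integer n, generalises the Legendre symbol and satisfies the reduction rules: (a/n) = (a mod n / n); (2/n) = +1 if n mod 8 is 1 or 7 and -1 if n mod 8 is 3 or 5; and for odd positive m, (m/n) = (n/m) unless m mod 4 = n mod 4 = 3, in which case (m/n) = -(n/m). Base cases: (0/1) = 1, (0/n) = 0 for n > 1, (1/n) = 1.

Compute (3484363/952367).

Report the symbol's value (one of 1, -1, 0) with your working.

(3484363/952367): 3484363 mod 952367 = 627262, so (3484363/952367) = (627262/952367)
factor out 2^1: 627262 = 2^1·313631; with 952367 mod 8 = 7, (2/952367) = +1; sign now +1; continue with (313631/952367)
flip (313631/952367) -> (952367/313631): both odd, 313631 mod 4 = 3, 952367 mod 4 = 3, so the flip contributes -1; sign now -1
(952367/313631): 952367 mod 313631 = 11474, so (952367/313631) = (11474/313631)
factor out 2^1: 11474 = 2^1·5737; with 313631 mod 8 = 7, (2/313631) = +1; sign now -1; continue with (5737/313631)
flip (5737/313631) -> (313631/5737): both odd, 5737 mod 4 = 1, 313631 mod 4 = 3, so the flip contributes +1; sign now -1
(313631/5737): 313631 mod 5737 = 3833, so (313631/5737) = (3833/5737)
flip (3833/5737) -> (5737/3833): both odd, 3833 mod 4 = 1, 5737 mod 4 = 1, so the flip contributes +1; sign now -1
(5737/3833): 5737 mod 3833 = 1904, so (5737/3833) = (1904/3833)
factor out 2^4: 1904 = 2^4·119; with 3833 mod 8 = 1, (2/3833) = +1; sign now -1; continue with (119/3833)
flip (119/3833) -> (3833/119): both odd, 119 mod 4 = 3, 3833 mod 4 = 1, so the flip contributes +1; sign now -1
(3833/119): 3833 mod 119 = 25, so (3833/119) = (25/119)
flip (25/119) -> (119/25): both odd, 25 mod 4 = 1, 119 mod 4 = 3, so the flip contributes +1; sign now -1
(119/25): 119 mod 25 = 19, so (119/25) = (19/25)
flip (19/25) -> (25/19): both odd, 19 mod 4 = 3, 25 mod 4 = 1, so the flip contributes +1; sign now -1
(25/19): 25 mod 19 = 6, so (25/19) = (6/19)
factor out 2^1: 6 = 2^1·3; with 19 mod 8 = 3, (2/19) = -1; sign now +1; continue with (3/19)
flip (3/19) -> (19/3): both odd, 3 mod 4 = 3, 19 mod 4 = 3, so the flip contributes -1; sign now -1
(19/3): 19 mod 3 = 1, so (19/3) = (1/3)
reached (1/3) = 1, so the symbol is -1

-1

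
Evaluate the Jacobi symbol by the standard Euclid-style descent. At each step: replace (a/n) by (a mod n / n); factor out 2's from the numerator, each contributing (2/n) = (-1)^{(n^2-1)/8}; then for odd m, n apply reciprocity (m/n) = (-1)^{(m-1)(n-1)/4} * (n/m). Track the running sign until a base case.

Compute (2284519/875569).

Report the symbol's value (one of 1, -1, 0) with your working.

(2284519/875569) = (533381/875569)   [reduce mod 875569]
reciprocity: (533381/875569) = +1·(875569/533381) since 533381 mod 4 = 1, 875569 mod 4 = 1; sign now +1
(875569/533381) = (342188/533381)   [reduce mod 533381]
342188 = 2^2·85547; (2/533381) = -1 since 533381 mod 8 = 5, so (342188/533381) = (-1)^2·(85547/533381); sign now +1
reciprocity: (85547/533381) = +1·(533381/85547) since 85547 mod 4 = 3, 533381 mod 4 = 1; sign now +1
(533381/85547) = (20099/85547)   [reduce mod 85547]
reciprocity: (20099/85547) = -1·(85547/20099) since 20099 mod 4 = 3, 85547 mod 4 = 3; sign now -1
(85547/20099) = (5151/20099)   [reduce mod 20099]
reciprocity: (5151/20099) = -1·(20099/5151) since 5151 mod 4 = 3, 20099 mod 4 = 3; sign now +1
(20099/5151) = (4646/5151)   [reduce mod 5151]
4646 = 2^1·2323; (2/5151) = +1 since 5151 mod 8 = 7, so (4646/5151) = (+1)^1·(2323/5151); sign now +1
reciprocity: (2323/5151) = -1·(5151/2323) since 2323 mod 4 = 3, 5151 mod 4 = 3; sign now -1
(5151/2323) = (505/2323)   [reduce mod 2323]
reciprocity: (505/2323) = +1·(2323/505) since 505 mod 4 = 1, 2323 mod 4 = 3; sign now -1
(2323/505) = (303/505)   [reduce mod 505]
reciprocity: (303/505) = +1·(505/303) since 303 mod 4 = 3, 505 mod 4 = 1; sign now -1
(505/303) = (202/303)   [reduce mod 303]
202 = 2^1·101; (2/303) = +1 since 303 mod 8 = 7, so (202/303) = (+1)^1·(101/303); sign now -1
reciprocity: (101/303) = +1·(303/101) since 101 mod 4 = 1, 303 mod 4 = 3; sign now -1
(303/101) = (0/101)   [reduce mod 101]
(0/101) = 0   [gcd(a, n) > 1]; final value = 0

0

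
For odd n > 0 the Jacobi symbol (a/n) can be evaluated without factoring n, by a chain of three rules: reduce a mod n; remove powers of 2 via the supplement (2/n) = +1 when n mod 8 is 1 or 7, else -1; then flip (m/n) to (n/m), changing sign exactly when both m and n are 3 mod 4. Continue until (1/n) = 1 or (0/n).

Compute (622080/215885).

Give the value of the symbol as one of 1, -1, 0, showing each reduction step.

0

(622080/215885): 622080 mod 215885 = 190310, so (622080/215885) = (190310/215885)
factor out 2^1: 190310 = 2^1·95155; with 215885 mod 8 = 5, (2/215885) = -1; sign now -1; continue with (95155/215885)
flip (95155/215885) -> (215885/95155): both odd, 95155 mod 4 = 3, 215885 mod 4 = 1, so the flip contributes +1; sign now -1
(215885/95155): 215885 mod 95155 = 25575, so (215885/95155) = (25575/95155)
flip (25575/95155) -> (95155/25575): both odd, 25575 mod 4 = 3, 95155 mod 4 = 3, so the flip contributes -1; sign now +1
(95155/25575): 95155 mod 25575 = 18430, so (95155/25575) = (18430/25575)
factor out 2^1: 18430 = 2^1·9215; with 25575 mod 8 = 7, (2/25575) = +1; sign now +1; continue with (9215/25575)
flip (9215/25575) -> (25575/9215): both odd, 9215 mod 4 = 3, 25575 mod 4 = 3, so the flip contributes -1; sign now -1
(25575/9215): 25575 mod 9215 = 7145, so (25575/9215) = (7145/9215)
flip (7145/9215) -> (9215/7145): both odd, 7145 mod 4 = 1, 9215 mod 4 = 3, so the flip contributes +1; sign now -1
(9215/7145): 9215 mod 7145 = 2070, so (9215/7145) = (2070/7145)
factor out 2^1: 2070 = 2^1·1035; with 7145 mod 8 = 1, (2/7145) = +1; sign now -1; continue with (1035/7145)
flip (1035/7145) -> (7145/1035): both odd, 1035 mod 4 = 3, 7145 mod 4 = 1, so the flip contributes +1; sign now -1
(7145/1035): 7145 mod 1035 = 935, so (7145/1035) = (935/1035)
flip (935/1035) -> (1035/935): both odd, 935 mod 4 = 3, 1035 mod 4 = 3, so the flip contributes -1; sign now +1
(1035/935): 1035 mod 935 = 100, so (1035/935) = (100/935)
factor out 2^2: 100 = 2^2·25; with 935 mod 8 = 7, (2/935) = +1; sign now +1; continue with (25/935)
flip (25/935) -> (935/25): both odd, 25 mod 4 = 1, 935 mod 4 = 3, so the flip contributes +1; sign now +1
(935/25): 935 mod 25 = 10, so (935/25) = (10/25)
factor out 2^1: 10 = 2^1·5; with 25 mod 8 = 1, (2/25) = +1; sign now +1; continue with (5/25)
flip (5/25) -> (25/5): both odd, 5 mod 4 = 1, 25 mod 4 = 1, so the flip contributes +1; sign now +1
(25/5): 25 mod 5 = 0, so (25/5) = (0/5)
reached (0/5); gcd(a, n) > 1, so (0/5) = 0 and the symbol is 0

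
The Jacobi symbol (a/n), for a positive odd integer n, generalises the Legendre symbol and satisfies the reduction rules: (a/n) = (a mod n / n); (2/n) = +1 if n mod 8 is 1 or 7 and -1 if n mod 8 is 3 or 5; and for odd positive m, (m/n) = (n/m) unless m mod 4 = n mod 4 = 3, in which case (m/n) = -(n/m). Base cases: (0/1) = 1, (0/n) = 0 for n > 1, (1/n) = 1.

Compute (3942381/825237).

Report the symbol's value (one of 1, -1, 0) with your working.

(3942381/825237) = (641433/825237)   [reduce mod 825237]
reciprocity: (641433/825237) = +1·(825237/641433) since 641433 mod 4 = 1, 825237 mod 4 = 1; sign now +1
(825237/641433) = (183804/641433)   [reduce mod 641433]
183804 = 2^2·45951; (2/641433) = +1 since 641433 mod 8 = 1, so (183804/641433) = (+1)^2·(45951/641433); sign now +1
reciprocity: (45951/641433) = +1·(641433/45951) since 45951 mod 4 = 3, 641433 mod 4 = 1; sign now +1
(641433/45951) = (44070/45951)   [reduce mod 45951]
44070 = 2^1·22035; (2/45951) = +1 since 45951 mod 8 = 7, so (44070/45951) = (+1)^1·(22035/45951); sign now +1
reciprocity: (22035/45951) = -1·(45951/22035) since 22035 mod 4 = 3, 45951 mod 4 = 3; sign now -1
(45951/22035) = (1881/22035)   [reduce mod 22035]
reciprocity: (1881/22035) = +1·(22035/1881) since 1881 mod 4 = 1, 22035 mod 4 = 3; sign now -1
(22035/1881) = (1344/1881)   [reduce mod 1881]
1344 = 2^6·21; (2/1881) = +1 since 1881 mod 8 = 1, so (1344/1881) = (+1)^6·(21/1881); sign now -1
reciprocity: (21/1881) = +1·(1881/21) since 21 mod 4 = 1, 1881 mod 4 = 1; sign now -1
(1881/21) = (12/21)   [reduce mod 21]
12 = 2^2·3; (2/21) = -1 since 21 mod 8 = 5, so (12/21) = (-1)^2·(3/21); sign now -1
reciprocity: (3/21) = +1·(21/3) since 3 mod 4 = 3, 21 mod 4 = 1; sign now -1
(21/3) = (0/3)   [reduce mod 3]
(0/3) = 0   [gcd(a, n) > 1]; final value = 0

0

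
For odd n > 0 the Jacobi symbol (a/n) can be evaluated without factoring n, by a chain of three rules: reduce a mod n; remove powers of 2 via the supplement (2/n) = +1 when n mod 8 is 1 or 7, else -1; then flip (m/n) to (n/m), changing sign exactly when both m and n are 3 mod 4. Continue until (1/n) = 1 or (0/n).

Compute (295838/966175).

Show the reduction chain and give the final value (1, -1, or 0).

factor out 2^1: 295838 = 2^1·147919; with 966175 mod 8 = 7, (2/966175) = +1; sign now +1; continue with (147919/966175)
flip (147919/966175) -> (966175/147919): both odd, 147919 mod 4 = 3, 966175 mod 4 = 3, so the flip contributes -1; sign now -1
(966175/147919): 966175 mod 147919 = 78661, so (966175/147919) = (78661/147919)
flip (78661/147919) -> (147919/78661): both odd, 78661 mod 4 = 1, 147919 mod 4 = 3, so the flip contributes +1; sign now -1
(147919/78661): 147919 mod 78661 = 69258, so (147919/78661) = (69258/78661)
factor out 2^1: 69258 = 2^1·34629; with 78661 mod 8 = 5, (2/78661) = -1; sign now +1; continue with (34629/78661)
flip (34629/78661) -> (78661/34629): both odd, 34629 mod 4 = 1, 78661 mod 4 = 1, so the flip contributes +1; sign now +1
(78661/34629): 78661 mod 34629 = 9403, so (78661/34629) = (9403/34629)
flip (9403/34629) -> (34629/9403): both odd, 9403 mod 4 = 3, 34629 mod 4 = 1, so the flip contributes +1; sign now +1
(34629/9403): 34629 mod 9403 = 6420, so (34629/9403) = (6420/9403)
factor out 2^2: 6420 = 2^2·1605; with 9403 mod 8 = 3, (2/9403) = -1; sign now +1; continue with (1605/9403)
flip (1605/9403) -> (9403/1605): both odd, 1605 mod 4 = 1, 9403 mod 4 = 3, so the flip contributes +1; sign now +1
(9403/1605): 9403 mod 1605 = 1378, so (9403/1605) = (1378/1605)
factor out 2^1: 1378 = 2^1·689; with 1605 mod 8 = 5, (2/1605) = -1; sign now -1; continue with (689/1605)
flip (689/1605) -> (1605/689): both odd, 689 mod 4 = 1, 1605 mod 4 = 1, so the flip contributes +1; sign now -1
(1605/689): 1605 mod 689 = 227, so (1605/689) = (227/689)
flip (227/689) -> (689/227): both odd, 227 mod 4 = 3, 689 mod 4 = 1, so the flip contributes +1; sign now -1
(689/227): 689 mod 227 = 8, so (689/227) = (8/227)
factor out 2^3: 8 = 2^3·1; with 227 mod 8 = 3, (2/227) = -1; sign now +1; continue with (1/227)
reached (1/227) = 1, so the symbol is +1

1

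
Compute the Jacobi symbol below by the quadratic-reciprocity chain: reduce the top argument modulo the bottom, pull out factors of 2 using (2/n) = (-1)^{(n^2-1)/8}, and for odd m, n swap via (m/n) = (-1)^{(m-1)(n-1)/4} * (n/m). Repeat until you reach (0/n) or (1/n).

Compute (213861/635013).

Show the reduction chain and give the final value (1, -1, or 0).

reciprocity: (213861/635013) = +1·(635013/213861) since 213861 mod 4 = 1, 635013 mod 4 = 1; sign now +1
(635013/213861) = (207291/213861)   [reduce mod 213861]
reciprocity: (207291/213861) = +1·(213861/207291) since 207291 mod 4 = 3, 213861 mod 4 = 1; sign now +1
(213861/207291) = (6570/207291)   [reduce mod 207291]
6570 = 2^1·3285; (2/207291) = -1 since 207291 mod 8 = 3, so (6570/207291) = (-1)^1·(3285/207291); sign now -1
reciprocity: (3285/207291) = +1·(207291/3285) since 3285 mod 4 = 1, 207291 mod 4 = 3; sign now -1
(207291/3285) = (336/3285)   [reduce mod 3285]
336 = 2^4·21; (2/3285) = -1 since 3285 mod 8 = 5, so (336/3285) = (-1)^4·(21/3285); sign now -1
reciprocity: (21/3285) = +1·(3285/21) since 21 mod 4 = 1, 3285 mod 4 = 1; sign now -1
(3285/21) = (9/21)   [reduce mod 21]
reciprocity: (9/21) = +1·(21/9) since 9 mod 4 = 1, 21 mod 4 = 1; sign now -1
(21/9) = (3/9)   [reduce mod 9]
reciprocity: (3/9) = +1·(9/3) since 3 mod 4 = 3, 9 mod 4 = 1; sign now -1
(9/3) = (0/3)   [reduce mod 3]
(0/3) = 0   [gcd(a, n) > 1]; final value = 0

0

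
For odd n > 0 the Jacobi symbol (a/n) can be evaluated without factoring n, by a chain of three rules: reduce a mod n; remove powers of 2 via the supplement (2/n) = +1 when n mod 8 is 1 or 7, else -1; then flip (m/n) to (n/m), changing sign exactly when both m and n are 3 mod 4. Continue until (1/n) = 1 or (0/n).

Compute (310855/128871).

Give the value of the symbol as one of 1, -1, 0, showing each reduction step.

1

(310855/128871): 310855 mod 128871 = 53113, so (310855/128871) = (53113/128871)
flip (53113/128871) -> (128871/53113): both odd, 53113 mod 4 = 1, 128871 mod 4 = 3, so the flip contributes +1; sign now +1
(128871/53113): 128871 mod 53113 = 22645, so (128871/53113) = (22645/53113)
flip (22645/53113) -> (53113/22645): both odd, 22645 mod 4 = 1, 53113 mod 4 = 1, so the flip contributes +1; sign now +1
(53113/22645): 53113 mod 22645 = 7823, so (53113/22645) = (7823/22645)
flip (7823/22645) -> (22645/7823): both odd, 7823 mod 4 = 3, 22645 mod 4 = 1, so the flip contributes +1; sign now +1
(22645/7823): 22645 mod 7823 = 6999, so (22645/7823) = (6999/7823)
flip (6999/7823) -> (7823/6999): both odd, 6999 mod 4 = 3, 7823 mod 4 = 3, so the flip contributes -1; sign now -1
(7823/6999): 7823 mod 6999 = 824, so (7823/6999) = (824/6999)
factor out 2^3: 824 = 2^3·103; with 6999 mod 8 = 7, (2/6999) = +1; sign now -1; continue with (103/6999)
flip (103/6999) -> (6999/103): both odd, 103 mod 4 = 3, 6999 mod 4 = 3, so the flip contributes -1; sign now +1
(6999/103): 6999 mod 103 = 98, so (6999/103) = (98/103)
factor out 2^1: 98 = 2^1·49; with 103 mod 8 = 7, (2/103) = +1; sign now +1; continue with (49/103)
flip (49/103) -> (103/49): both odd, 49 mod 4 = 1, 103 mod 4 = 3, so the flip contributes +1; sign now +1
(103/49): 103 mod 49 = 5, so (103/49) = (5/49)
flip (5/49) -> (49/5): both odd, 5 mod 4 = 1, 49 mod 4 = 1, so the flip contributes +1; sign now +1
(49/5): 49 mod 5 = 4, so (49/5) = (4/5)
factor out 2^2: 4 = 2^2·1; with 5 mod 8 = 5, (2/5) = -1; sign now +1; continue with (1/5)
reached (1/5) = 1, so the symbol is +1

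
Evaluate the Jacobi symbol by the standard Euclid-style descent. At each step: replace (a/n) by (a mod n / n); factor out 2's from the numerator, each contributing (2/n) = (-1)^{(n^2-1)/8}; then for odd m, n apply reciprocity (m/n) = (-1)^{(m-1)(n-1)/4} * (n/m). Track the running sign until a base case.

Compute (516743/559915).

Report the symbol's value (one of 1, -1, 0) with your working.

reciprocity: (516743/559915) = -1·(559915/516743) since 516743 mod 4 = 3, 559915 mod 4 = 3; sign now -1
(559915/516743) = (43172/516743)   [reduce mod 516743]
43172 = 2^2·10793; (2/516743) = +1 since 516743 mod 8 = 7, so (43172/516743) = (+1)^2·(10793/516743); sign now -1
reciprocity: (10793/516743) = +1·(516743/10793) since 10793 mod 4 = 1, 516743 mod 4 = 3; sign now -1
(516743/10793) = (9472/10793)   [reduce mod 10793]
9472 = 2^8·37; (2/10793) = +1 since 10793 mod 8 = 1, so (9472/10793) = (+1)^8·(37/10793); sign now -1
reciprocity: (37/10793) = +1·(10793/37) since 37 mod 4 = 1, 10793 mod 4 = 1; sign now -1
(10793/37) = (26/37)   [reduce mod 37]
26 = 2^1·13; (2/37) = -1 since 37 mod 8 = 5, so (26/37) = (-1)^1·(13/37); sign now +1
reciprocity: (13/37) = +1·(37/13) since 13 mod 4 = 1, 37 mod 4 = 1; sign now +1
(37/13) = (11/13)   [reduce mod 13]
reciprocity: (11/13) = +1·(13/11) since 11 mod 4 = 3, 13 mod 4 = 1; sign now +1
(13/11) = (2/11)   [reduce mod 11]
2 = 2^1·1; (2/11) = -1 since 11 mod 8 = 3, so (2/11) = (-1)^1·(1/11); sign now -1
(1/11) = 1; final value = sign = -1

-1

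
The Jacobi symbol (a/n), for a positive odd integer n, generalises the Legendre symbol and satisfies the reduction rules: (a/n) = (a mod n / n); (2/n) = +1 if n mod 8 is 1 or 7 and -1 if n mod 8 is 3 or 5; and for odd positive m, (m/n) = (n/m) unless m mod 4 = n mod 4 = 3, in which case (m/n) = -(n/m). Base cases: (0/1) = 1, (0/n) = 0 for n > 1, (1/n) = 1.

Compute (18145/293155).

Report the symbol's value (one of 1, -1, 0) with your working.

0

flip (18145/293155) -> (293155/18145): both odd, 18145 mod 4 = 1, 293155 mod 4 = 3, so the flip contributes +1; sign now +1
(293155/18145): 293155 mod 18145 = 2835, so (293155/18145) = (2835/18145)
flip (2835/18145) -> (18145/2835): both odd, 2835 mod 4 = 3, 18145 mod 4 = 1, so the flip contributes +1; sign now +1
(18145/2835): 18145 mod 2835 = 1135, so (18145/2835) = (1135/2835)
flip (1135/2835) -> (2835/1135): both odd, 1135 mod 4 = 3, 2835 mod 4 = 3, so the flip contributes -1; sign now -1
(2835/1135): 2835 mod 1135 = 565, so (2835/1135) = (565/1135)
flip (565/1135) -> (1135/565): both odd, 565 mod 4 = 1, 1135 mod 4 = 3, so the flip contributes +1; sign now -1
(1135/565): 1135 mod 565 = 5, so (1135/565) = (5/565)
flip (5/565) -> (565/5): both odd, 5 mod 4 = 1, 565 mod 4 = 1, so the flip contributes +1; sign now -1
(565/5): 565 mod 5 = 0, so (565/5) = (0/5)
reached (0/5); gcd(a, n) > 1, so (0/5) = 0 and the symbol is 0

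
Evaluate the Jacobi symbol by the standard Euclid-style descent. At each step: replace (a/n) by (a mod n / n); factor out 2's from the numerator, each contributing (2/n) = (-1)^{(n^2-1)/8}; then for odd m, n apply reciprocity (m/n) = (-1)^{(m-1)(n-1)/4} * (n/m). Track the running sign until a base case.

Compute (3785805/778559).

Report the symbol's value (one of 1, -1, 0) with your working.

-1

(3785805/778559): 3785805 mod 778559 = 671569, so (3785805/778559) = (671569/778559)
flip (671569/778559) -> (778559/671569): both odd, 671569 mod 4 = 1, 778559 mod 4 = 3, so the flip contributes +1; sign now +1
(778559/671569): 778559 mod 671569 = 106990, so (778559/671569) = (106990/671569)
factor out 2^1: 106990 = 2^1·53495; with 671569 mod 8 = 1, (2/671569) = +1; sign now +1; continue with (53495/671569)
flip (53495/671569) -> (671569/53495): both odd, 53495 mod 4 = 3, 671569 mod 4 = 1, so the flip contributes +1; sign now +1
(671569/53495): 671569 mod 53495 = 29629, so (671569/53495) = (29629/53495)
flip (29629/53495) -> (53495/29629): both odd, 29629 mod 4 = 1, 53495 mod 4 = 3, so the flip contributes +1; sign now +1
(53495/29629): 53495 mod 29629 = 23866, so (53495/29629) = (23866/29629)
factor out 2^1: 23866 = 2^1·11933; with 29629 mod 8 = 5, (2/29629) = -1; sign now -1; continue with (11933/29629)
flip (11933/29629) -> (29629/11933): both odd, 11933 mod 4 = 1, 29629 mod 4 = 1, so the flip contributes +1; sign now -1
(29629/11933): 29629 mod 11933 = 5763, so (29629/11933) = (5763/11933)
flip (5763/11933) -> (11933/5763): both odd, 5763 mod 4 = 3, 11933 mod 4 = 1, so the flip contributes +1; sign now -1
(11933/5763): 11933 mod 5763 = 407, so (11933/5763) = (407/5763)
flip (407/5763) -> (5763/407): both odd, 407 mod 4 = 3, 5763 mod 4 = 3, so the flip contributes -1; sign now +1
(5763/407): 5763 mod 407 = 65, so (5763/407) = (65/407)
flip (65/407) -> (407/65): both odd, 65 mod 4 = 1, 407 mod 4 = 3, so the flip contributes +1; sign now +1
(407/65): 407 mod 65 = 17, so (407/65) = (17/65)
flip (17/65) -> (65/17): both odd, 17 mod 4 = 1, 65 mod 4 = 1, so the flip contributes +1; sign now +1
(65/17): 65 mod 17 = 14, so (65/17) = (14/17)
factor out 2^1: 14 = 2^1·7; with 17 mod 8 = 1, (2/17) = +1; sign now +1; continue with (7/17)
flip (7/17) -> (17/7): both odd, 7 mod 4 = 3, 17 mod 4 = 1, so the flip contributes +1; sign now +1
(17/7): 17 mod 7 = 3, so (17/7) = (3/7)
flip (3/7) -> (7/3): both odd, 3 mod 4 = 3, 7 mod 4 = 3, so the flip contributes -1; sign now -1
(7/3): 7 mod 3 = 1, so (7/3) = (1/3)
reached (1/3) = 1, so the symbol is -1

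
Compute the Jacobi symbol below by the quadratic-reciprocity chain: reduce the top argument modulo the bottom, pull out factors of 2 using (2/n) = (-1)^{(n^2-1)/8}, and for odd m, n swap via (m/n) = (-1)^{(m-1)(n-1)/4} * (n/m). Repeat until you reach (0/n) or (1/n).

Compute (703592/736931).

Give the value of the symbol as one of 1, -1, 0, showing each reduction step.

factor out 2^3: 703592 = 2^3·87949; with 736931 mod 8 = 3, (2/736931) = -1; sign now -1; continue with (87949/736931)
flip (87949/736931) -> (736931/87949): both odd, 87949 mod 4 = 1, 736931 mod 4 = 3, so the flip contributes +1; sign now -1
(736931/87949): 736931 mod 87949 = 33339, so (736931/87949) = (33339/87949)
flip (33339/87949) -> (87949/33339): both odd, 33339 mod 4 = 3, 87949 mod 4 = 1, so the flip contributes +1; sign now -1
(87949/33339): 87949 mod 33339 = 21271, so (87949/33339) = (21271/33339)
flip (21271/33339) -> (33339/21271): both odd, 21271 mod 4 = 3, 33339 mod 4 = 3, so the flip contributes -1; sign now +1
(33339/21271): 33339 mod 21271 = 12068, so (33339/21271) = (12068/21271)
factor out 2^2: 12068 = 2^2·3017; with 21271 mod 8 = 7, (2/21271) = +1; sign now +1; continue with (3017/21271)
flip (3017/21271) -> (21271/3017): both odd, 3017 mod 4 = 1, 21271 mod 4 = 3, so the flip contributes +1; sign now +1
(21271/3017): 21271 mod 3017 = 152, so (21271/3017) = (152/3017)
factor out 2^3: 152 = 2^3·19; with 3017 mod 8 = 1, (2/3017) = +1; sign now +1; continue with (19/3017)
flip (19/3017) -> (3017/19): both odd, 19 mod 4 = 3, 3017 mod 4 = 1, so the flip contributes +1; sign now +1
(3017/19): 3017 mod 19 = 15, so (3017/19) = (15/19)
flip (15/19) -> (19/15): both odd, 15 mod 4 = 3, 19 mod 4 = 3, so the flip contributes -1; sign now -1
(19/15): 19 mod 15 = 4, so (19/15) = (4/15)
factor out 2^2: 4 = 2^2·1; with 15 mod 8 = 7, (2/15) = +1; sign now -1; continue with (1/15)
reached (1/15) = 1, so the symbol is -1

-1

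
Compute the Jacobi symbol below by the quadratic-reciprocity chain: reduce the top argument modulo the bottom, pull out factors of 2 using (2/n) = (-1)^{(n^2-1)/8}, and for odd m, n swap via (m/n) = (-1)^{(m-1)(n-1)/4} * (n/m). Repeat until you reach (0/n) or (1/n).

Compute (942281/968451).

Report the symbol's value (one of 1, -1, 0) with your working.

-1

reciprocity: (942281/968451) = +1·(968451/942281) since 942281 mod 4 = 1, 968451 mod 4 = 3; sign now +1
(968451/942281) = (26170/942281)   [reduce mod 942281]
26170 = 2^1·13085; (2/942281) = +1 since 942281 mod 8 = 1, so (26170/942281) = (+1)^1·(13085/942281); sign now +1
reciprocity: (13085/942281) = +1·(942281/13085) since 13085 mod 4 = 1, 942281 mod 4 = 1; sign now +1
(942281/13085) = (161/13085)   [reduce mod 13085]
reciprocity: (161/13085) = +1·(13085/161) since 161 mod 4 = 1, 13085 mod 4 = 1; sign now +1
(13085/161) = (44/161)   [reduce mod 161]
44 = 2^2·11; (2/161) = +1 since 161 mod 8 = 1, so (44/161) = (+1)^2·(11/161); sign now +1
reciprocity: (11/161) = +1·(161/11) since 11 mod 4 = 3, 161 mod 4 = 1; sign now +1
(161/11) = (7/11)   [reduce mod 11]
reciprocity: (7/11) = -1·(11/7) since 7 mod 4 = 3, 11 mod 4 = 3; sign now -1
(11/7) = (4/7)   [reduce mod 7]
4 = 2^2·1; (2/7) = +1 since 7 mod 8 = 7, so (4/7) = (+1)^2·(1/7); sign now -1
(1/7) = 1; final value = sign = -1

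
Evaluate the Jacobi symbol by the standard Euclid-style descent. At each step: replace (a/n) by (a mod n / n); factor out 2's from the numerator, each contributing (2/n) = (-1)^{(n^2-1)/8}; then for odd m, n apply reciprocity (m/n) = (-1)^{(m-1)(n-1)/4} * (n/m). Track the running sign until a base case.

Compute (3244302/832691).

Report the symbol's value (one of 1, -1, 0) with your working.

-1

(3244302/832691): 3244302 mod 832691 = 746229, so (3244302/832691) = (746229/832691)
flip (746229/832691) -> (832691/746229): both odd, 746229 mod 4 = 1, 832691 mod 4 = 3, so the flip contributes +1; sign now +1
(832691/746229): 832691 mod 746229 = 86462, so (832691/746229) = (86462/746229)
factor out 2^1: 86462 = 2^1·43231; with 746229 mod 8 = 5, (2/746229) = -1; sign now -1; continue with (43231/746229)
flip (43231/746229) -> (746229/43231): both odd, 43231 mod 4 = 3, 746229 mod 4 = 1, so the flip contributes +1; sign now -1
(746229/43231): 746229 mod 43231 = 11302, so (746229/43231) = (11302/43231)
factor out 2^1: 11302 = 2^1·5651; with 43231 mod 8 = 7, (2/43231) = +1; sign now -1; continue with (5651/43231)
flip (5651/43231) -> (43231/5651): both odd, 5651 mod 4 = 3, 43231 mod 4 = 3, so the flip contributes -1; sign now +1
(43231/5651): 43231 mod 5651 = 3674, so (43231/5651) = (3674/5651)
factor out 2^1: 3674 = 2^1·1837; with 5651 mod 8 = 3, (2/5651) = -1; sign now -1; continue with (1837/5651)
flip (1837/5651) -> (5651/1837): both odd, 1837 mod 4 = 1, 5651 mod 4 = 3, so the flip contributes +1; sign now -1
(5651/1837): 5651 mod 1837 = 140, so (5651/1837) = (140/1837)
factor out 2^2: 140 = 2^2·35; with 1837 mod 8 = 5, (2/1837) = -1; sign now -1; continue with (35/1837)
flip (35/1837) -> (1837/35): both odd, 35 mod 4 = 3, 1837 mod 4 = 1, so the flip contributes +1; sign now -1
(1837/35): 1837 mod 35 = 17, so (1837/35) = (17/35)
flip (17/35) -> (35/17): both odd, 17 mod 4 = 1, 35 mod 4 = 3, so the flip contributes +1; sign now -1
(35/17): 35 mod 17 = 1, so (35/17) = (1/17)
reached (1/17) = 1, so the symbol is -1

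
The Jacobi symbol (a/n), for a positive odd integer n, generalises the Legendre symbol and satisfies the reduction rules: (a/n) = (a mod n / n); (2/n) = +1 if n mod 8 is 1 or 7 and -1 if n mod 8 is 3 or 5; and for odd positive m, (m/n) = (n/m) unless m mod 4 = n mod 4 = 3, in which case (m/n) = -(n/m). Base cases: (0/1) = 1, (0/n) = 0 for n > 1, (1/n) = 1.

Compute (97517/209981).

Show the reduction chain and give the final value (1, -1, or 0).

1

flip (97517/209981) -> (209981/97517): both odd, 97517 mod 4 = 1, 209981 mod 4 = 1, so the flip contributes +1; sign now +1
(209981/97517): 209981 mod 97517 = 14947, so (209981/97517) = (14947/97517)
flip (14947/97517) -> (97517/14947): both odd, 14947 mod 4 = 3, 97517 mod 4 = 1, so the flip contributes +1; sign now +1
(97517/14947): 97517 mod 14947 = 7835, so (97517/14947) = (7835/14947)
flip (7835/14947) -> (14947/7835): both odd, 7835 mod 4 = 3, 14947 mod 4 = 3, so the flip contributes -1; sign now -1
(14947/7835): 14947 mod 7835 = 7112, so (14947/7835) = (7112/7835)
factor out 2^3: 7112 = 2^3·889; with 7835 mod 8 = 3, (2/7835) = -1; sign now +1; continue with (889/7835)
flip (889/7835) -> (7835/889): both odd, 889 mod 4 = 1, 7835 mod 4 = 3, so the flip contributes +1; sign now +1
(7835/889): 7835 mod 889 = 723, so (7835/889) = (723/889)
flip (723/889) -> (889/723): both odd, 723 mod 4 = 3, 889 mod 4 = 1, so the flip contributes +1; sign now +1
(889/723): 889 mod 723 = 166, so (889/723) = (166/723)
factor out 2^1: 166 = 2^1·83; with 723 mod 8 = 3, (2/723) = -1; sign now -1; continue with (83/723)
flip (83/723) -> (723/83): both odd, 83 mod 4 = 3, 723 mod 4 = 3, so the flip contributes -1; sign now +1
(723/83): 723 mod 83 = 59, so (723/83) = (59/83)
flip (59/83) -> (83/59): both odd, 59 mod 4 = 3, 83 mod 4 = 3, so the flip contributes -1; sign now -1
(83/59): 83 mod 59 = 24, so (83/59) = (24/59)
factor out 2^3: 24 = 2^3·3; with 59 mod 8 = 3, (2/59) = -1; sign now +1; continue with (3/59)
flip (3/59) -> (59/3): both odd, 3 mod 4 = 3, 59 mod 4 = 3, so the flip contributes -1; sign now -1
(59/3): 59 mod 3 = 2, so (59/3) = (2/3)
factor out 2^1: 2 = 2^1·1; with 3 mod 8 = 3, (2/3) = -1; sign now +1; continue with (1/3)
reached (1/3) = 1, so the symbol is +1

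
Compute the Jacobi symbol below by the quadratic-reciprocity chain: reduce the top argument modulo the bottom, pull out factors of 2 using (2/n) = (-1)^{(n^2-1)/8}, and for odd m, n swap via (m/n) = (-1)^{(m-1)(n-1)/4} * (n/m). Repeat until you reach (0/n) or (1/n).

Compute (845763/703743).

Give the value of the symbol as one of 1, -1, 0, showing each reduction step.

0

(845763/703743): 845763 mod 703743 = 142020, so (845763/703743) = (142020/703743)
factor out 2^2: 142020 = 2^2·35505; with 703743 mod 8 = 7, (2/703743) = +1; sign now +1; continue with (35505/703743)
flip (35505/703743) -> (703743/35505): both odd, 35505 mod 4 = 1, 703743 mod 4 = 3, so the flip contributes +1; sign now +1
(703743/35505): 703743 mod 35505 = 29148, so (703743/35505) = (29148/35505)
factor out 2^2: 29148 = 2^2·7287; with 35505 mod 8 = 1, (2/35505) = +1; sign now +1; continue with (7287/35505)
flip (7287/35505) -> (35505/7287): both odd, 7287 mod 4 = 3, 35505 mod 4 = 1, so the flip contributes +1; sign now +1
(35505/7287): 35505 mod 7287 = 6357, so (35505/7287) = (6357/7287)
flip (6357/7287) -> (7287/6357): both odd, 6357 mod 4 = 1, 7287 mod 4 = 3, so the flip contributes +1; sign now +1
(7287/6357): 7287 mod 6357 = 930, so (7287/6357) = (930/6357)
factor out 2^1: 930 = 2^1·465; with 6357 mod 8 = 5, (2/6357) = -1; sign now -1; continue with (465/6357)
flip (465/6357) -> (6357/465): both odd, 465 mod 4 = 1, 6357 mod 4 = 1, so the flip contributes +1; sign now -1
(6357/465): 6357 mod 465 = 312, so (6357/465) = (312/465)
factor out 2^3: 312 = 2^3·39; with 465 mod 8 = 1, (2/465) = +1; sign now -1; continue with (39/465)
flip (39/465) -> (465/39): both odd, 39 mod 4 = 3, 465 mod 4 = 1, so the flip contributes +1; sign now -1
(465/39): 465 mod 39 = 36, so (465/39) = (36/39)
factor out 2^2: 36 = 2^2·9; with 39 mod 8 = 7, (2/39) = +1; sign now -1; continue with (9/39)
flip (9/39) -> (39/9): both odd, 9 mod 4 = 1, 39 mod 4 = 3, so the flip contributes +1; sign now -1
(39/9): 39 mod 9 = 3, so (39/9) = (3/9)
flip (3/9) -> (9/3): both odd, 3 mod 4 = 3, 9 mod 4 = 1, so the flip contributes +1; sign now -1
(9/3): 9 mod 3 = 0, so (9/3) = (0/3)
reached (0/3); gcd(a, n) > 1, so (0/3) = 0 and the symbol is 0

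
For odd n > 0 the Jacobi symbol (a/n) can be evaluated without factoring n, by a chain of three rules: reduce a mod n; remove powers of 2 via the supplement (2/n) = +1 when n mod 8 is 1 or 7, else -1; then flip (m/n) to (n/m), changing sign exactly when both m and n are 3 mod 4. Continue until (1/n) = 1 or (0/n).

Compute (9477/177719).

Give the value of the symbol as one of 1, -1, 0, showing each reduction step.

1

reciprocity: (9477/177719) = +1·(177719/9477) since 9477 mod 4 = 1, 177719 mod 4 = 3; sign now +1
(177719/9477) = (7133/9477)   [reduce mod 9477]
reciprocity: (7133/9477) = +1·(9477/7133) since 7133 mod 4 = 1, 9477 mod 4 = 1; sign now +1
(9477/7133) = (2344/7133)   [reduce mod 7133]
2344 = 2^3·293; (2/7133) = -1 since 7133 mod 8 = 5, so (2344/7133) = (-1)^3·(293/7133); sign now -1
reciprocity: (293/7133) = +1·(7133/293) since 293 mod 4 = 1, 7133 mod 4 = 1; sign now -1
(7133/293) = (101/293)   [reduce mod 293]
reciprocity: (101/293) = +1·(293/101) since 101 mod 4 = 1, 293 mod 4 = 1; sign now -1
(293/101) = (91/101)   [reduce mod 101]
reciprocity: (91/101) = +1·(101/91) since 91 mod 4 = 3, 101 mod 4 = 1; sign now -1
(101/91) = (10/91)   [reduce mod 91]
10 = 2^1·5; (2/91) = -1 since 91 mod 8 = 3, so (10/91) = (-1)^1·(5/91); sign now +1
reciprocity: (5/91) = +1·(91/5) since 5 mod 4 = 1, 91 mod 4 = 3; sign now +1
(91/5) = (1/5)   [reduce mod 5]
(1/5) = 1; final value = sign = +1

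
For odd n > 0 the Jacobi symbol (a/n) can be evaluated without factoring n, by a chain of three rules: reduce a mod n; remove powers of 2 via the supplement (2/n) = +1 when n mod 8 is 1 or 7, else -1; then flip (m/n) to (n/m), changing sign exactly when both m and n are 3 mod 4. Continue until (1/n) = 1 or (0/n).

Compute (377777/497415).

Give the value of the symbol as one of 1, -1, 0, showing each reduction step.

-1

reciprocity: (377777/497415) = +1·(497415/377777) since 377777 mod 4 = 1, 497415 mod 4 = 3; sign now +1
(497415/377777) = (119638/377777)   [reduce mod 377777]
119638 = 2^1·59819; (2/377777) = +1 since 377777 mod 8 = 1, so (119638/377777) = (+1)^1·(59819/377777); sign now +1
reciprocity: (59819/377777) = +1·(377777/59819) since 59819 mod 4 = 3, 377777 mod 4 = 1; sign now +1
(377777/59819) = (18863/59819)   [reduce mod 59819]
reciprocity: (18863/59819) = -1·(59819/18863) since 18863 mod 4 = 3, 59819 mod 4 = 3; sign now -1
(59819/18863) = (3230/18863)   [reduce mod 18863]
3230 = 2^1·1615; (2/18863) = +1 since 18863 mod 8 = 7, so (3230/18863) = (+1)^1·(1615/18863); sign now -1
reciprocity: (1615/18863) = -1·(18863/1615) since 1615 mod 4 = 3, 18863 mod 4 = 3; sign now +1
(18863/1615) = (1098/1615)   [reduce mod 1615]
1098 = 2^1·549; (2/1615) = +1 since 1615 mod 8 = 7, so (1098/1615) = (+1)^1·(549/1615); sign now +1
reciprocity: (549/1615) = +1·(1615/549) since 549 mod 4 = 1, 1615 mod 4 = 3; sign now +1
(1615/549) = (517/549)   [reduce mod 549]
reciprocity: (517/549) = +1·(549/517) since 517 mod 4 = 1, 549 mod 4 = 1; sign now +1
(549/517) = (32/517)   [reduce mod 517]
32 = 2^5·1; (2/517) = -1 since 517 mod 8 = 5, so (32/517) = (-1)^5·(1/517); sign now -1
(1/517) = 1; final value = sign = -1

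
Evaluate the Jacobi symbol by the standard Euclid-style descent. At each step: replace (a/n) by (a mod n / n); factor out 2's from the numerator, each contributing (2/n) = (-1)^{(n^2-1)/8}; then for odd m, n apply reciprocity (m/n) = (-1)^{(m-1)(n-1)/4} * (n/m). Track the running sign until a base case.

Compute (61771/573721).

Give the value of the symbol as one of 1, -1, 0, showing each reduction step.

1

flip (61771/573721) -> (573721/61771): both odd, 61771 mod 4 = 3, 573721 mod 4 = 1, so the flip contributes +1; sign now +1
(573721/61771): 573721 mod 61771 = 17782, so (573721/61771) = (17782/61771)
factor out 2^1: 17782 = 2^1·8891; with 61771 mod 8 = 3, (2/61771) = -1; sign now -1; continue with (8891/61771)
flip (8891/61771) -> (61771/8891): both odd, 8891 mod 4 = 3, 61771 mod 4 = 3, so the flip contributes -1; sign now +1
(61771/8891): 61771 mod 8891 = 8425, so (61771/8891) = (8425/8891)
flip (8425/8891) -> (8891/8425): both odd, 8425 mod 4 = 1, 8891 mod 4 = 3, so the flip contributes +1; sign now +1
(8891/8425): 8891 mod 8425 = 466, so (8891/8425) = (466/8425)
factor out 2^1: 466 = 2^1·233; with 8425 mod 8 = 1, (2/8425) = +1; sign now +1; continue with (233/8425)
flip (233/8425) -> (8425/233): both odd, 233 mod 4 = 1, 8425 mod 4 = 1, so the flip contributes +1; sign now +1
(8425/233): 8425 mod 233 = 37, so (8425/233) = (37/233)
flip (37/233) -> (233/37): both odd, 37 mod 4 = 1, 233 mod 4 = 1, so the flip contributes +1; sign now +1
(233/37): 233 mod 37 = 11, so (233/37) = (11/37)
flip (11/37) -> (37/11): both odd, 11 mod 4 = 3, 37 mod 4 = 1, so the flip contributes +1; sign now +1
(37/11): 37 mod 11 = 4, so (37/11) = (4/11)
factor out 2^2: 4 = 2^2·1; with 11 mod 8 = 3, (2/11) = -1; sign now +1; continue with (1/11)
reached (1/11) = 1, so the symbol is +1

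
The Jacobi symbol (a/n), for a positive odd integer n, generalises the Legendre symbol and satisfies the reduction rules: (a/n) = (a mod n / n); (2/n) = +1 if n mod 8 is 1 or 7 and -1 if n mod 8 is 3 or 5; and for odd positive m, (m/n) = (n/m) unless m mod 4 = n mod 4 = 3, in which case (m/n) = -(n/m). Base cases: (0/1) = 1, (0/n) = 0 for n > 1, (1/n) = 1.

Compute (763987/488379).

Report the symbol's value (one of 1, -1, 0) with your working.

-1

(763987/488379) = (275608/488379)   [reduce mod 488379]
275608 = 2^3·34451; (2/488379) = -1 since 488379 mod 8 = 3, so (275608/488379) = (-1)^3·(34451/488379); sign now -1
reciprocity: (34451/488379) = -1·(488379/34451) since 34451 mod 4 = 3, 488379 mod 4 = 3; sign now +1
(488379/34451) = (6065/34451)   [reduce mod 34451]
reciprocity: (6065/34451) = +1·(34451/6065) since 6065 mod 4 = 1, 34451 mod 4 = 3; sign now +1
(34451/6065) = (4126/6065)   [reduce mod 6065]
4126 = 2^1·2063; (2/6065) = +1 since 6065 mod 8 = 1, so (4126/6065) = (+1)^1·(2063/6065); sign now +1
reciprocity: (2063/6065) = +1·(6065/2063) since 2063 mod 4 = 3, 6065 mod 4 = 1; sign now +1
(6065/2063) = (1939/2063)   [reduce mod 2063]
reciprocity: (1939/2063) = -1·(2063/1939) since 1939 mod 4 = 3, 2063 mod 4 = 3; sign now -1
(2063/1939) = (124/1939)   [reduce mod 1939]
124 = 2^2·31; (2/1939) = -1 since 1939 mod 8 = 3, so (124/1939) = (-1)^2·(31/1939); sign now -1
reciprocity: (31/1939) = -1·(1939/31) since 31 mod 4 = 3, 1939 mod 4 = 3; sign now +1
(1939/31) = (17/31)   [reduce mod 31]
reciprocity: (17/31) = +1·(31/17) since 17 mod 4 = 1, 31 mod 4 = 3; sign now +1
(31/17) = (14/17)   [reduce mod 17]
14 = 2^1·7; (2/17) = +1 since 17 mod 8 = 1, so (14/17) = (+1)^1·(7/17); sign now +1
reciprocity: (7/17) = +1·(17/7) since 7 mod 4 = 3, 17 mod 4 = 1; sign now +1
(17/7) = (3/7)   [reduce mod 7]
reciprocity: (3/7) = -1·(7/3) since 3 mod 4 = 3, 7 mod 4 = 3; sign now -1
(7/3) = (1/3)   [reduce mod 3]
(1/3) = 1; final value = sign = -1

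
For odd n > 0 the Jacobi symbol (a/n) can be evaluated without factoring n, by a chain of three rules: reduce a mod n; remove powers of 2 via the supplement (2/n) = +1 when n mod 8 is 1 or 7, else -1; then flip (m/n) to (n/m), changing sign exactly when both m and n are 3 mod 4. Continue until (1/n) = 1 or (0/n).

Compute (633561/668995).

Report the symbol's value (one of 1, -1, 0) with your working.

-1

reciprocity: (633561/668995) = +1·(668995/633561) since 633561 mod 4 = 1, 668995 mod 4 = 3; sign now +1
(668995/633561) = (35434/633561)   [reduce mod 633561]
35434 = 2^1·17717; (2/633561) = +1 since 633561 mod 8 = 1, so (35434/633561) = (+1)^1·(17717/633561); sign now +1
reciprocity: (17717/633561) = +1·(633561/17717) since 17717 mod 4 = 1, 633561 mod 4 = 1; sign now +1
(633561/17717) = (13466/17717)   [reduce mod 17717]
13466 = 2^1·6733; (2/17717) = -1 since 17717 mod 8 = 5, so (13466/17717) = (-1)^1·(6733/17717); sign now -1
reciprocity: (6733/17717) = +1·(17717/6733) since 6733 mod 4 = 1, 17717 mod 4 = 1; sign now -1
(17717/6733) = (4251/6733)   [reduce mod 6733]
reciprocity: (4251/6733) = +1·(6733/4251) since 4251 mod 4 = 3, 6733 mod 4 = 1; sign now -1
(6733/4251) = (2482/4251)   [reduce mod 4251]
2482 = 2^1·1241; (2/4251) = -1 since 4251 mod 8 = 3, so (2482/4251) = (-1)^1·(1241/4251); sign now +1
reciprocity: (1241/4251) = +1·(4251/1241) since 1241 mod 4 = 1, 4251 mod 4 = 3; sign now +1
(4251/1241) = (528/1241)   [reduce mod 1241]
528 = 2^4·33; (2/1241) = +1 since 1241 mod 8 = 1, so (528/1241) = (+1)^4·(33/1241); sign now +1
reciprocity: (33/1241) = +1·(1241/33) since 33 mod 4 = 1, 1241 mod 4 = 1; sign now +1
(1241/33) = (20/33)   [reduce mod 33]
20 = 2^2·5; (2/33) = +1 since 33 mod 8 = 1, so (20/33) = (+1)^2·(5/33); sign now +1
reciprocity: (5/33) = +1·(33/5) since 5 mod 4 = 1, 33 mod 4 = 1; sign now +1
(33/5) = (3/5)   [reduce mod 5]
reciprocity: (3/5) = +1·(5/3) since 3 mod 4 = 3, 5 mod 4 = 1; sign now +1
(5/3) = (2/3)   [reduce mod 3]
2 = 2^1·1; (2/3) = -1 since 3 mod 8 = 3, so (2/3) = (-1)^1·(1/3); sign now -1
(1/3) = 1; final value = sign = -1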